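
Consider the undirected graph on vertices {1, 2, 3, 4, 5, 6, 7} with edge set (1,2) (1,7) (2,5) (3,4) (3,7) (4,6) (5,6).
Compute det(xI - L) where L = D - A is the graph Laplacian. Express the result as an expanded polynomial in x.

x^7 - 14x^6 + 77x^5 - 210x^4 + 294x^3 - 196x^2 + 49x

Each diagonal entry of L is the vertex degree and each off-diagonal entry is -1 where an edge is present, 0 otherwise; in the order [1, 2, 3, 4, 5, 6, 7] the diagonal is [2, 2, 2, 2, 2, 2, 2]. Computing det(xI - L) by cofactor expansion (or equivalently via sum-over-permutations) gives x^7 - 14x^6 + 77x^5 - 210x^4 + 294x^3 - 196x^2 + 49x. The coefficient of x^6 equals -trace(L) = -14, matching the sum of degrees. The eigenvalues sum to 14, which equals trace(L) = 2|E|.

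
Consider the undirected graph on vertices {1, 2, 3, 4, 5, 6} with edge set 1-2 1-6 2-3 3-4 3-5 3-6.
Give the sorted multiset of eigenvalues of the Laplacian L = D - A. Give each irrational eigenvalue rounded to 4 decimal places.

With the vertex order [1, 2, 3, 4, 5, 6], the degrees are [2, 2, 4, 1, 1, 2], giving D = diag(2, 2, 4, 1, 1, 2) and L = D - A. Since every row of L sums to 0, the all-ones vector is in the kernel and 0 is an eigenvalue. The single zero eigenvalue shows the graph is connected. The eigenvalues sum to 12, which equals trace(L) = 2|E|. The largest eigenvalue, 5.2361, is at most the vertex count 6.

[0, 0.7639, 1, 2, 3, 5.2361]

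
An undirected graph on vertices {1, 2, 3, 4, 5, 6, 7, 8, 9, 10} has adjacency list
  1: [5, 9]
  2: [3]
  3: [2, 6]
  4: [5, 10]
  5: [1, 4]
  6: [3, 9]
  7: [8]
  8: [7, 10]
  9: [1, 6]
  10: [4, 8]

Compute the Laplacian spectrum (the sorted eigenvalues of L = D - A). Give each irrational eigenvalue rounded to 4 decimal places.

[0, 0.0979, 0.3820, 0.8244, 1.3820, 2, 2.6180, 3.1756, 3.6180, 3.9021]

Reading degrees in the order [1, 2, 3, 4, 5, 6, 7, 8, 9, 10] gives [2, 1, 2, 2, 2, 2, 1, 2, 2, 2]; set D = diag(2, 1, 2, 2, 2, 2, 1, 2, 2, 2) and form L = D - A. The multiplicity of 0 as a Laplacian eigenvalue equals the number of connected components. The single zero eigenvalue shows the graph is connected. The eigenvalues sum to 18, which equals trace(L) = 2|E|.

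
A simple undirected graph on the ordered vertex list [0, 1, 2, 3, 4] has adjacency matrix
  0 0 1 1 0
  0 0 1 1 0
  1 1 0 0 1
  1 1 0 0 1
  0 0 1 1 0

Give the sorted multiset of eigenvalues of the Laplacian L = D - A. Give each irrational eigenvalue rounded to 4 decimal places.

Each diagonal entry of L is the vertex degree and each off-diagonal entry is -1 where an edge is present, 0 otherwise; in the order [0, 1, 2, 3, 4] the diagonal is [2, 2, 3, 3, 2]. The multiplicity of 0 as a Laplacian eigenvalue equals the number of connected components. By the matrix-tree theorem the graph has (1/5) * product of the nonzero eigenvalues = 12 spanning trees.

[0, 2, 2, 3, 5]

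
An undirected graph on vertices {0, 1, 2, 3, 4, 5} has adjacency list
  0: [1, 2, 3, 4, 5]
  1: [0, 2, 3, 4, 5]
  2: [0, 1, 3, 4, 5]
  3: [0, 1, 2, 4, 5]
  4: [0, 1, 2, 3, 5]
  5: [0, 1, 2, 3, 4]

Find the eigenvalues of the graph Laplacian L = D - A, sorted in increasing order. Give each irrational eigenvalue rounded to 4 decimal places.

[0, 6, 6, 6, 6, 6]

With the vertex order [0, 1, 2, 3, 4, 5], the degrees are [5, 5, 5, 5, 5, 5], giving D = diag(5, 5, 5, 5, 5, 5) and L = D - A. L is symmetric positive semidefinite, so every eigenvalue is real and nonnegative. The single zero eigenvalue shows the graph is connected. The eigenvalues sum to 30, which equals trace(L) = 2|E|. There is one zero in the spectrum, matching the 1 component.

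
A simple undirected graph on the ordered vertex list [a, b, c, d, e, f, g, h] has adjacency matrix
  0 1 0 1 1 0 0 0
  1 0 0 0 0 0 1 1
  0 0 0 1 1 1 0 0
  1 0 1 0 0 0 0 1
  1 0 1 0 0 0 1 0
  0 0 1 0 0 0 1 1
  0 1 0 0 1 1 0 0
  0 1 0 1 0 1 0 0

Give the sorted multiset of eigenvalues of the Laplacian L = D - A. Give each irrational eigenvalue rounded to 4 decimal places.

Each diagonal entry of L is the vertex degree and each off-diagonal entry is -1 where an edge is present, 0 otherwise; in the order [a, b, c, d, e, f, g, h] the diagonal is [3, 3, 3, 3, 3, 3, 3, 3]. L is symmetric positive semidefinite, so every eigenvalue is real and nonnegative. The single zero eigenvalue shows the graph is connected.

[0, 2, 2, 2, 4, 4, 4, 6]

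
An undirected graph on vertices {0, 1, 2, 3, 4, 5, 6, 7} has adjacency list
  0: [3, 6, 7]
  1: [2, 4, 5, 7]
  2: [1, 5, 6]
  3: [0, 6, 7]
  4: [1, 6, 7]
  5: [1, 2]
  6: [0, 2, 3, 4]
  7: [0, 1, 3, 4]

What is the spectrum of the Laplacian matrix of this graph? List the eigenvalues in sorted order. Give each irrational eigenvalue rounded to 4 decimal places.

[0, 1.0453, 2.4088, 3.1182, 4, 4, 5.5068, 5.9209]

Reading degrees in the order [0, 1, 2, 3, 4, 5, 6, 7] gives [3, 4, 3, 3, 3, 2, 4, 4]; set D = diag(3, 4, 3, 3, 3, 2, 4, 4) and form L = D - A. Since every row of L sums to 0, the all-ones vector is in the kernel and 0 is an eigenvalue.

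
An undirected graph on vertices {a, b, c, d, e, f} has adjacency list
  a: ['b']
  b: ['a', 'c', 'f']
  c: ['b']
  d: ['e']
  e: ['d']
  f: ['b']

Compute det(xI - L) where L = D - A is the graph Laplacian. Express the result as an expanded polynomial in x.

x^6 - 8x^5 + 21x^4 - 22x^3 + 8x^2

Each diagonal entry of L is the vertex degree and each off-diagonal entry is -1 where an edge is present, 0 otherwise; in the order [a, b, c, d, e, f] the diagonal is [1, 3, 1, 1, 1, 1]. L has integer entries, so p(x) = det(xI - L) has integer coefficients. Expanding the determinant yields x^6 - 8x^5 + 21x^4 - 22x^3 + 8x^2. The constant term is 0 because L is singular (the all-ones vector lies in its kernel). The largest eigenvalue, 4, is at most the vertex count 6. The eigenvalues sum to 8, which equals trace(L) = 2|E|.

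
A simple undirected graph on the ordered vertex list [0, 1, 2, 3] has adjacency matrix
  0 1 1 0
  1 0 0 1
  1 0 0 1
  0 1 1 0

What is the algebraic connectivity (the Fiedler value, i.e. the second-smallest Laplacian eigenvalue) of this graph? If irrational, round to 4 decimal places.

With the vertex order [0, 1, 2, 3], the degrees are [2, 2, 2, 2], giving D = diag(2, 2, 2, 2) and L = D - A. Computing the eigenvalues of L and sorting gives [0, 2, 2, 4]. The Fiedler value lambda_2 = 2 is strictly positive, so the graph is connected. The eigenvalues sum to 8, which equals trace(L) = 2|E|.

2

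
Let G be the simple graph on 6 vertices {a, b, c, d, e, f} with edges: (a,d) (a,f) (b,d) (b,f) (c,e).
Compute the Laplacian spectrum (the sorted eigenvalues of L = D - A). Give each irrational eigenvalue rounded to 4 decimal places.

[0, 0, 2, 2, 2, 4]

With the vertex order [a, b, c, d, e, f], the degrees are [2, 2, 1, 2, 1, 2], giving D = diag(2, 2, 1, 2, 1, 2) and L = D - A. Since every row of L sums to 0, the all-ones vector is in the kernel and 0 is an eigenvalue. The 2 zero eigenvalues correspond to the 2 connected components. There are 2 zeros in the spectrum, matching the 2 components.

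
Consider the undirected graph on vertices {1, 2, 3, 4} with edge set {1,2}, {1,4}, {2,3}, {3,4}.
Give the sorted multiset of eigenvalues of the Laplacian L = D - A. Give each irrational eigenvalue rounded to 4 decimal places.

Reading degrees in the order [1, 2, 3, 4] gives [2, 2, 2, 2]; set D = diag(2, 2, 2, 2) and form L = D - A. Diagonalising L (or applying a numerical eigensolver to the 4x4 matrix) gives the spectrum above. The single zero eigenvalue shows the graph is connected. The eigenvalues sum to 8, which equals trace(L) = 2|E|.

[0, 2, 2, 4]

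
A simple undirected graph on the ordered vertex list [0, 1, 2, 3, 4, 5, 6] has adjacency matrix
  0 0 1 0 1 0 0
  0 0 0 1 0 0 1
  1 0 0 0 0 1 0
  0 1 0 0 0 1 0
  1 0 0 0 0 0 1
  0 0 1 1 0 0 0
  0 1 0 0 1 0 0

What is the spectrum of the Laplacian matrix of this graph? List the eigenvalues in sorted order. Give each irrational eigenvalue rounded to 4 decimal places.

With the vertex order [0, 1, 2, 3, 4, 5, 6], the degrees are [2, 2, 2, 2, 2, 2, 2], giving D = diag(2, 2, 2, 2, 2, 2, 2) and L = D - A. Since every row of L sums to 0, the all-ones vector is in the kernel and 0 is an eigenvalue.

[0, 0.7530, 0.7530, 2.4450, 2.4450, 3.8019, 3.8019]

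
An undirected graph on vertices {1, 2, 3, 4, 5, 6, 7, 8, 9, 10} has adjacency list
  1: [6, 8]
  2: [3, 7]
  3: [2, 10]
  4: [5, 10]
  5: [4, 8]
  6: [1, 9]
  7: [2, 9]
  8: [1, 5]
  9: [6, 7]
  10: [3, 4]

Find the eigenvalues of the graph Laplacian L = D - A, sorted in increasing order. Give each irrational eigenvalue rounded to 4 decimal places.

[0, 0.3820, 0.3820, 1.3820, 1.3820, 2.6180, 2.6180, 3.6180, 3.6180, 4]

Each diagonal entry of L is the vertex degree and each off-diagonal entry is -1 where an edge is present, 0 otherwise; in the order [1, 2, 3, 4, 5, 6, 7, 8, 9, 10] the diagonal is [2, 2, 2, 2, 2, 2, 2, 2, 2, 2]. The multiplicity of 0 as a Laplacian eigenvalue equals the number of connected components. There is one zero in the spectrum, matching the 1 component. By the matrix-tree theorem the graph has (1/10) * product of the nonzero eigenvalues = 10 spanning trees.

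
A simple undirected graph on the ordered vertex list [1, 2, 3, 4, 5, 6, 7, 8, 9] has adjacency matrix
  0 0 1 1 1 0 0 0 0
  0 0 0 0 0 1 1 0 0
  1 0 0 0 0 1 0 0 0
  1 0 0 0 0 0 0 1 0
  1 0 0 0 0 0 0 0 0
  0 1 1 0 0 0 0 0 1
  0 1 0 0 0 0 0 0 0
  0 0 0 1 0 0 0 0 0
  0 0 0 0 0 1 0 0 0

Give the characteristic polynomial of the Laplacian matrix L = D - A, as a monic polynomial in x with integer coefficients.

Reading degrees in the order [1, 2, 3, 4, 5, 6, 7, 8, 9] gives [3, 2, 2, 2, 1, 3, 1, 1, 1]; set D = diag(3, 2, 2, 2, 1, 3, 1, 1, 1) and form L = D - A. Computing det(xI - L) by cofactor expansion (or equivalently via sum-over-permutations) gives x^9 - 16x^8 + 103x^7 - 344x^6 + 642x^5 - 672x^4 + 376x^3 - 100x^2 + 9x. Since p(0) = det(-L) = 0, x divides p(x). There is one zero in the spectrum, matching the 1 component.

x^9 - 16x^8 + 103x^7 - 344x^6 + 642x^5 - 672x^4 + 376x^3 - 100x^2 + 9x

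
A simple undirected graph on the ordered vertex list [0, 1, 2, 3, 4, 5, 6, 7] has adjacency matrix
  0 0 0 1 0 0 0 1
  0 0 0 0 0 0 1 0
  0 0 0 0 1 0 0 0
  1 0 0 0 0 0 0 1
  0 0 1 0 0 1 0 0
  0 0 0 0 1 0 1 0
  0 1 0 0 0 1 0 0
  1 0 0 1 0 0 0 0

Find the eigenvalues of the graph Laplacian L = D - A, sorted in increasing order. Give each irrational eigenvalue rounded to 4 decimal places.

[0, 0, 0.3820, 1.3820, 2.6180, 3, 3, 3.6180]

Each diagonal entry of L is the vertex degree and each off-diagonal entry is -1 where an edge is present, 0 otherwise; in the order [0, 1, 2, 3, 4, 5, 6, 7] the diagonal is [2, 1, 1, 2, 2, 2, 2, 2]. L is symmetric positive semidefinite, so every eigenvalue is real and nonnegative. The 2 zero eigenvalues correspond to the 2 connected components. The largest eigenvalue, 3.6180, is at most the vertex count 8.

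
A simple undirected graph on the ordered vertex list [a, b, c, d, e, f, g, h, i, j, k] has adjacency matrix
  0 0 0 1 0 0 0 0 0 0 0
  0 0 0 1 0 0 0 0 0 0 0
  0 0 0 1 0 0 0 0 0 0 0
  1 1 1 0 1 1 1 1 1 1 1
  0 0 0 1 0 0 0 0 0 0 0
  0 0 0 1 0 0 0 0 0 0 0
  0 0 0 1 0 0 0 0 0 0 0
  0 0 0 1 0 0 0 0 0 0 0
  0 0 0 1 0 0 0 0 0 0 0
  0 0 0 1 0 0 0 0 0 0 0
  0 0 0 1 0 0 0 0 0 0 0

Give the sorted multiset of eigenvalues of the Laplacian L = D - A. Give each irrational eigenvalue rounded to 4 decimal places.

With the vertex order [a, b, c, d, e, f, g, h, i, j, k], the degrees are [1, 1, 1, 10, 1, 1, 1, 1, 1, 1, 1], giving D = diag(1, 1, 1, 10, 1, 1, 1, 1, 1, 1, 1) and L = D - A. Diagonalising L (or applying a numerical eigensolver to the 11x11 matrix) gives the spectrum above. The single zero eigenvalue shows the graph is connected. There is one zero in the spectrum, matching the 1 component. By the matrix-tree theorem the graph has (1/11) * product of the nonzero eigenvalues = 1 spanning tree.

[0, 1, 1, 1, 1, 1, 1, 1, 1, 1, 11]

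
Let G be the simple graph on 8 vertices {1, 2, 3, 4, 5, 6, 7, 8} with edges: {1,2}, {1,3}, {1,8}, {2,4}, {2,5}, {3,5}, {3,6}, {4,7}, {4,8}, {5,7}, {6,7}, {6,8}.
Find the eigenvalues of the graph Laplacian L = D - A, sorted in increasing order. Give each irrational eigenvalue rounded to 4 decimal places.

Each diagonal entry of L is the vertex degree and each off-diagonal entry is -1 where an edge is present, 0 otherwise; in the order [1, 2, 3, 4, 5, 6, 7, 8] the diagonal is [3, 3, 3, 3, 3, 3, 3, 3]. The multiplicity of 0 as a Laplacian eigenvalue equals the number of connected components. The single zero eigenvalue shows the graph is connected. There is one zero in the spectrum, matching the 1 component. By the matrix-tree theorem the graph has (1/8) * product of the nonzero eigenvalues = 384 spanning trees.

[0, 2, 2, 2, 4, 4, 4, 6]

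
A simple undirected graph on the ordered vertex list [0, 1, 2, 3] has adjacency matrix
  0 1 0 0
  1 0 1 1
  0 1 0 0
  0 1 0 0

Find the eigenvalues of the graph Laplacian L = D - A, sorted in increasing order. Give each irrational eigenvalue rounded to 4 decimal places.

[0, 1, 1, 4]

With the vertex order [0, 1, 2, 3], the degrees are [1, 3, 1, 1], giving D = diag(1, 3, 1, 1) and L = D - A. Since every row of L sums to 0, the all-ones vector is in the kernel and 0 is an eigenvalue. The single zero eigenvalue shows the graph is connected. By the matrix-tree theorem the graph has (1/4) * product of the nonzero eigenvalues = 1 spanning tree.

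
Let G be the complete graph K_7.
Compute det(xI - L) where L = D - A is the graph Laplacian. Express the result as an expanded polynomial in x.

x^7 - 42x^6 + 735x^5 - 6860x^4 + 36015x^3 - 100842x^2 + 117649x

The graph has 7 vertices and degree multiset [6, 6, 6, 6, 6, 6, 6]; D is the diagonal matrix of degrees and L = D - A. Computing det(xI - L) by cofactor expansion (or equivalently via sum-over-permutations) gives x^7 - 42x^6 + 735x^5 - 6860x^4 + 36015x^3 - 100842x^2 + 117649x. The coefficient of x^6 equals -trace(L) = -42, matching the sum of degrees. There is one zero in the spectrum, matching the 1 component. The largest eigenvalue, 7, is at most the vertex count 7.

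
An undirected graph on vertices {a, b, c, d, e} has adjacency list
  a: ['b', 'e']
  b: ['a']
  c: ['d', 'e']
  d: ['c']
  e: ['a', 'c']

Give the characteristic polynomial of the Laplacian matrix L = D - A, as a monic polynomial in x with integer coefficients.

Reading degrees in the order [a, b, c, d, e] gives [2, 1, 2, 1, 2]; set D = diag(2, 1, 2, 1, 2) and form L = D - A. L has integer entries, so p(x) = det(xI - L) has integer coefficients. Expanding the determinant yields x^5 - 8x^4 + 21x^3 - 20x^2 + 5x. The coefficient of x^4 equals -trace(L) = -8, matching the sum of degrees.

x^5 - 8x^4 + 21x^3 - 20x^2 + 5x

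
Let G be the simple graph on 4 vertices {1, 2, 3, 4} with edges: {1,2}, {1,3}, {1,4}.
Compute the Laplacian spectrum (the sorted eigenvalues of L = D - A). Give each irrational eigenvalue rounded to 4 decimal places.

With the vertex order [1, 2, 3, 4], the degrees are [3, 1, 1, 1], giving D = diag(3, 1, 1, 1) and L = D - A. L is symmetric positive semidefinite, so every eigenvalue is real and nonnegative. The single zero eigenvalue shows the graph is connected. There is one zero in the spectrum, matching the 1 component. The eigenvalues sum to 6, which equals trace(L) = 2|E|.

[0, 1, 1, 4]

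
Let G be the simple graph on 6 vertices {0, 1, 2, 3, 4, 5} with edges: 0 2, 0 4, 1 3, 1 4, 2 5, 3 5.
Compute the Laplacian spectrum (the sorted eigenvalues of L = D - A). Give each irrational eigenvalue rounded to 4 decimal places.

[0, 1, 1, 3, 3, 4]

Reading degrees in the order [0, 1, 2, 3, 4, 5] gives [2, 2, 2, 2, 2, 2]; set D = diag(2, 2, 2, 2, 2, 2) and form L = D - A. Diagonalising L (or applying a numerical eigensolver to the 6x6 matrix) gives the spectrum above. The single zero eigenvalue shows the graph is connected. The largest eigenvalue, 4, is at most the vertex count 6.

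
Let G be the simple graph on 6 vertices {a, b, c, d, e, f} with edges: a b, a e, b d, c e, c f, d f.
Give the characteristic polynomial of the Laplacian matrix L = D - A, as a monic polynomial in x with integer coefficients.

x^6 - 12x^5 + 54x^4 - 112x^3 + 105x^2 - 36x

Each diagonal entry of L is the vertex degree and each off-diagonal entry is -1 where an edge is present, 0 otherwise; in the order [a, b, c, d, e, f] the diagonal is [2, 2, 2, 2, 2, 2]. Computing det(xI - L) by cofactor expansion (or equivalently via sum-over-permutations) gives x^6 - 12x^5 + 54x^4 - 112x^3 + 105x^2 - 36x. Since p(0) = det(-L) = 0, x divides p(x). There is one zero in the spectrum, matching the 1 component.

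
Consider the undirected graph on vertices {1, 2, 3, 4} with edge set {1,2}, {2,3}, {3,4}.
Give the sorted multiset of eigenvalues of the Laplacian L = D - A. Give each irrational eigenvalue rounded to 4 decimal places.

[0, 0.5858, 2, 3.4142]

Reading degrees in the order [1, 2, 3, 4] gives [1, 2, 2, 1]; set D = diag(1, 2, 2, 1) and form L = D - A. Since every row of L sums to 0, the all-ones vector is in the kernel and 0 is an eigenvalue. The single zero eigenvalue shows the graph is connected. The eigenvalues sum to 6, which equals trace(L) = 2|E|. There is one zero in the spectrum, matching the 1 component.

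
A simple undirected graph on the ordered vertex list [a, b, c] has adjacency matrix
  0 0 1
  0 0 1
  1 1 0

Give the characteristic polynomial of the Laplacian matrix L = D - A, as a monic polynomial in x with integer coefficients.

Reading degrees in the order [a, b, c] gives [1, 1, 2]; set D = diag(1, 1, 2) and form L = D - A. The eigenvalues of L are [0, 1, 3]; the characteristic polynomial is the product of (x - lambda_i), which multiplies out to x^3 - 4x^2 + 3x. The coefficient of x^2 equals -trace(L) = -4, matching the sum of degrees.

x^3 - 4x^2 + 3x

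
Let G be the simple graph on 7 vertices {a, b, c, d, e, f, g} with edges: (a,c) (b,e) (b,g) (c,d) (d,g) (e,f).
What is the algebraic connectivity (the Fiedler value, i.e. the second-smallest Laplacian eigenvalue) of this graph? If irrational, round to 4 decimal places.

0.1981

Reading degrees in the order [a, b, c, d, e, f, g] gives [1, 2, 2, 2, 2, 1, 2]; set D = diag(1, 2, 2, 2, 2, 1, 2) and form L = D - A. Computing the eigenvalues of L and sorting gives [0, 0.1981, 0.7530, 1.5550, 2.4450, 3.2470, 3.8019]. The Fiedler value lambda_2 = 0.1981 is strictly positive, so the graph is connected.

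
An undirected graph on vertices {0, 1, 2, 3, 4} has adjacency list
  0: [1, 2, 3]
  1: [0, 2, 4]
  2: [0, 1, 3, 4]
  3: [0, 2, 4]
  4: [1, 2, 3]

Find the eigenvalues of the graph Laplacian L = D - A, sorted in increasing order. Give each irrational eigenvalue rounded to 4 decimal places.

[0, 3, 3, 5, 5]

Reading degrees in the order [0, 1, 2, 3, 4] gives [3, 3, 4, 3, 3]; set D = diag(3, 3, 4, 3, 3) and form L = D - A. Since every row of L sums to 0, the all-ones vector is in the kernel and 0 is an eigenvalue. The eigenvalues sum to 16, which equals trace(L) = 2|E|. By the matrix-tree theorem the graph has (1/5) * product of the nonzero eigenvalues = 45 spanning trees.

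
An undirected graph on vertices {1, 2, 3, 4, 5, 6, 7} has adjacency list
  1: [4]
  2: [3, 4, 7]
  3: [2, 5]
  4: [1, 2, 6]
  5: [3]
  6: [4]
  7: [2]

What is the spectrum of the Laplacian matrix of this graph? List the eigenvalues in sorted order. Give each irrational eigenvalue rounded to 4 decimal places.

With the vertex order [1, 2, 3, 4, 5, 6, 7], the degrees are [1, 3, 2, 3, 1, 1, 1], giving D = diag(1, 3, 2, 3, 1, 1, 1) and L = D - A. Diagonalising L (or applying a numerical eigensolver to the 7x7 matrix) gives the spectrum above. The single zero eigenvalue shows the graph is connected. By the matrix-tree theorem the graph has (1/7) * product of the nonzero eigenvalues = 1 spanning tree. The eigenvalues sum to 12, which equals trace(L) = 2|E|.

[0, 0.3217, 0.6802, 1, 2.1397, 3.2297, 4.6287]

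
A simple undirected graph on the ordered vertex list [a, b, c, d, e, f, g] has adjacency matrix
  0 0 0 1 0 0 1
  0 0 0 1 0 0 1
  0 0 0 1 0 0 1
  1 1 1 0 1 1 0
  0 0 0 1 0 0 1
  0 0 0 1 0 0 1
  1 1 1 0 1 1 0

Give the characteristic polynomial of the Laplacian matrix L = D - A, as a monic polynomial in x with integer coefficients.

x^7 - 20x^6 + 155x^5 - 600x^4 + 1240x^3 - 1312x^2 + 560x

Each diagonal entry of L is the vertex degree and each off-diagonal entry is -1 where an edge is present, 0 otherwise; in the order [a, b, c, d, e, f, g] the diagonal is [2, 2, 2, 5, 2, 2, 5]. The eigenvalues of L are [0, 2, 2, 2, 2, 5, 7]; the characteristic polynomial is the product of (x - lambda_i), which multiplies out to x^7 - 20x^6 + 155x^5 - 600x^4 + 1240x^3 - 1312x^2 + 560x. The constant term is 0 because L is singular (the all-ones vector lies in its kernel). There is one zero in the spectrum, matching the 1 component.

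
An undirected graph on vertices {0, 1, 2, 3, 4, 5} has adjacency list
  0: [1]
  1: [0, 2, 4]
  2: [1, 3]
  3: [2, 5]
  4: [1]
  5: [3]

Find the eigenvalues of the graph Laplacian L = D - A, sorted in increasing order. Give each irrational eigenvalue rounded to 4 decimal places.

Reading degrees in the order [0, 1, 2, 3, 4, 5] gives [1, 3, 2, 2, 1, 1]; set D = diag(1, 3, 2, 2, 1, 1) and form L = D - A. Diagonalising L (or applying a numerical eigensolver to the 6x6 matrix) gives the spectrum above. The single zero eigenvalue shows the graph is connected. The eigenvalues sum to 10, which equals trace(L) = 2|E|.

[0, 0.3249, 1, 1.4608, 3, 4.2143]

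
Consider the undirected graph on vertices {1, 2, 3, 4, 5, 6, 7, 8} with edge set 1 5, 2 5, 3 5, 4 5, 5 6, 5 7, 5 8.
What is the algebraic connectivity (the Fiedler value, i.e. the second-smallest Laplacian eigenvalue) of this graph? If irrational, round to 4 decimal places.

Reading degrees in the order [1, 2, 3, 4, 5, 6, 7, 8] gives [1, 1, 1, 1, 7, 1, 1, 1]; set D = diag(1, 1, 1, 1, 7, 1, 1, 1) and form L = D - A. The smallest Laplacian eigenvalue is always 0. The next one, lambda_2 = 1, measures how hard the graph is to disconnect: larger values mean better connectivity. The eigenvalues sum to 14, which equals trace(L) = 2|E|. By the matrix-tree theorem the graph has (1/8) * product of the nonzero eigenvalues = 1 spanning tree.

1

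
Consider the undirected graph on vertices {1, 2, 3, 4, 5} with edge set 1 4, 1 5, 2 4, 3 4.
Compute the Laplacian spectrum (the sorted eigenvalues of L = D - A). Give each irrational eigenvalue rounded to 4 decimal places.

With the vertex order [1, 2, 3, 4, 5], the degrees are [2, 1, 1, 3, 1], giving D = diag(2, 1, 1, 3, 1) and L = D - A. The multiplicity of 0 as a Laplacian eigenvalue equals the number of connected components. The largest eigenvalue, 4.1701, is at most the vertex count 5. The eigenvalues sum to 8, which equals trace(L) = 2|E|.

[0, 0.5188, 1, 2.3111, 4.1701]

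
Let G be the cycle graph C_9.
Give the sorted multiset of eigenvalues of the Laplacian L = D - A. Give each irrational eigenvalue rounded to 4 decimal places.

The graph has 9 vertices and degree multiset [2, 2, 2, 2, 2, 2, 2, 2, 2]; D is the diagonal matrix of degrees and L = D - A. L is symmetric positive semidefinite, so every eigenvalue is real and nonnegative.

[0, 0.4679, 0.4679, 1.6527, 1.6527, 3, 3, 3.8794, 3.8794]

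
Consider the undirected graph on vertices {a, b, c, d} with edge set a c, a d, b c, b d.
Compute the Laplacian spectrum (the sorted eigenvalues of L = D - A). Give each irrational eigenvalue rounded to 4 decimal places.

Reading degrees in the order [a, b, c, d] gives [2, 2, 2, 2]; set D = diag(2, 2, 2, 2) and form L = D - A. Since every row of L sums to 0, the all-ones vector is in the kernel and 0 is an eigenvalue. The single zero eigenvalue shows the graph is connected. The largest eigenvalue, 4, is at most the vertex count 4.

[0, 2, 2, 4]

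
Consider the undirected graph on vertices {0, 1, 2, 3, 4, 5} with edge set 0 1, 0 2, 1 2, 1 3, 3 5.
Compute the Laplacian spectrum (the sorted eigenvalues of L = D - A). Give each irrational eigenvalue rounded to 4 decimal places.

Each diagonal entry of L is the vertex degree and each off-diagonal entry is -1 where an edge is present, 0 otherwise; in the order [0, 1, 2, 3, 4, 5] the diagonal is [2, 3, 2, 2, 0, 1]. Since every row of L sums to 0, the all-ones vector is in the kernel and 0 is an eigenvalue. The 2 zero eigenvalues correspond to the 2 connected components. There are 2 zeros in the spectrum, matching the 2 components. The largest eigenvalue, 4.1701, is at most the vertex count 6.

[0, 0, 0.5188, 2.3111, 3, 4.1701]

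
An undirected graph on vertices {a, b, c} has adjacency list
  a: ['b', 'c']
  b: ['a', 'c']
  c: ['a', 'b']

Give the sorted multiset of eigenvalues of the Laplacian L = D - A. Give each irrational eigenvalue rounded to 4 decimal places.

Each diagonal entry of L is the vertex degree and each off-diagonal entry is -1 where an edge is present, 0 otherwise; in the order [a, b, c] the diagonal is [2, 2, 2]. Diagonalising L (or applying a numerical eigensolver to the 3x3 matrix) gives the spectrum above. The single zero eigenvalue shows the graph is connected.

[0, 3, 3]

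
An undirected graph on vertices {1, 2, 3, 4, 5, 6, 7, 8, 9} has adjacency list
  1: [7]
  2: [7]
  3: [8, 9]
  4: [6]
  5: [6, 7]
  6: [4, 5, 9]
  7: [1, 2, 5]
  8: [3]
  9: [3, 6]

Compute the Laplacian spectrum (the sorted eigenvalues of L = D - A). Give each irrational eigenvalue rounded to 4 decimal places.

Each diagonal entry of L is the vertex degree and each off-diagonal entry is -1 where an edge is present, 0 otherwise; in the order [1, 2, 3, 4, 5, 6, 7, 8, 9] the diagonal is [1, 1, 2, 1, 2, 3, 3, 1, 2]. Diagonalising L (or applying a numerical eigensolver to the 9x9 matrix) gives the spectrum above. The single zero eigenvalue shows the graph is connected. The eigenvalues sum to 16, which equals trace(L) = 2|E|. The largest eigenvalue, 4.4909, is at most the vertex count 9.

[0, 0.1658, 0.4679, 1, 1.3434, 1.6527, 3, 3.8794, 4.4909]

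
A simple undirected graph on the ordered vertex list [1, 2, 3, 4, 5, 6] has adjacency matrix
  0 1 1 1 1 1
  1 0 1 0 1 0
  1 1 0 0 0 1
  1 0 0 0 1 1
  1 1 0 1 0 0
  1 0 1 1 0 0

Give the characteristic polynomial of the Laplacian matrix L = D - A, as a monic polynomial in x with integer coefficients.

With the vertex order [1, 2, 3, 4, 5, 6], the degrees are [5, 3, 3, 3, 3, 3], giving D = diag(5, 3, 3, 3, 3, 3) and L = D - A. Computing det(xI - L) by cofactor expansion (or equivalently via sum-over-permutations) gives x^6 - 20x^5 + 155x^4 - 580x^3 + 1045x^2 - 726x. Since p(0) = det(-L) = 0, x divides p(x). By the matrix-tree theorem the graph has (1/6) * product of the nonzero eigenvalues = 121 spanning trees.

x^6 - 20x^5 + 155x^4 - 580x^3 + 1045x^2 - 726x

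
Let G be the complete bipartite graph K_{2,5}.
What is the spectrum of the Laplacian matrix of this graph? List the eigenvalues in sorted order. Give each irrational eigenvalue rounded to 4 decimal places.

The graph has 7 vertices and degree multiset [5, 5, 2, 2, 2, 2, 2]; D is the diagonal matrix of degrees and L = D - A. The multiplicity of 0 as a Laplacian eigenvalue equals the number of connected components. The single zero eigenvalue shows the graph is connected. There is one zero in the spectrum, matching the 1 component.

[0, 2, 2, 2, 2, 5, 7]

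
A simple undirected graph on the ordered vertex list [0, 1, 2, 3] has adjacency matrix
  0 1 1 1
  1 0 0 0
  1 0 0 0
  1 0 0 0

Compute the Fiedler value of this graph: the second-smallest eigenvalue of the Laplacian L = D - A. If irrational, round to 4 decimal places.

1

Reading degrees in the order [0, 1, 2, 3] gives [3, 1, 1, 1]; set D = diag(3, 1, 1, 1) and form L = D - A. The sorted Laplacian eigenvalues are [0, 1, 1, 4]; the algebraic connectivity is the second entry, 1. The largest eigenvalue, 4, is at most the vertex count 4. By the matrix-tree theorem the graph has (1/4) * product of the nonzero eigenvalues = 1 spanning tree.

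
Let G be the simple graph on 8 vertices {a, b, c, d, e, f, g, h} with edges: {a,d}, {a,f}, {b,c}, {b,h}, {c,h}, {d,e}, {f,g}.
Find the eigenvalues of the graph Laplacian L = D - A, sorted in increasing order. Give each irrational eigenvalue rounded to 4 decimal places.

Reading degrees in the order [a, b, c, d, e, f, g, h] gives [2, 2, 2, 2, 1, 2, 1, 2]; set D = diag(2, 2, 2, 2, 1, 2, 1, 2) and form L = D - A. The multiplicity of 0 as a Laplacian eigenvalue equals the number of connected components. The 2 zero eigenvalues correspond to the 2 connected components. The eigenvalues sum to 14, which equals trace(L) = 2|E|. The largest eigenvalue, 3.6180, is at most the vertex count 8.

[0, 0, 0.3820, 1.3820, 2.6180, 3, 3, 3.6180]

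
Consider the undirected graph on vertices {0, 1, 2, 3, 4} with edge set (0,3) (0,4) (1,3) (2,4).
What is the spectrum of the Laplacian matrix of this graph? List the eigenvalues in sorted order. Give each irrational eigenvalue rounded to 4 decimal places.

With the vertex order [0, 1, 2, 3, 4], the degrees are [2, 1, 1, 2, 2], giving D = diag(2, 1, 1, 2, 2) and L = D - A. Diagonalising L (or applying a numerical eigensolver to the 5x5 matrix) gives the spectrum above. The single zero eigenvalue shows the graph is connected. By the matrix-tree theorem the graph has (1/5) * product of the nonzero eigenvalues = 1 spanning tree.

[0, 0.3820, 1.3820, 2.6180, 3.6180]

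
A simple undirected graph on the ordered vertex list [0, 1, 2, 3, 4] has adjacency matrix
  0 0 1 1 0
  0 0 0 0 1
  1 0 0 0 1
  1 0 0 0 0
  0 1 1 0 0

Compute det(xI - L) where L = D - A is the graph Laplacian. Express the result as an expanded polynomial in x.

Each diagonal entry of L is the vertex degree and each off-diagonal entry is -1 where an edge is present, 0 otherwise; in the order [0, 1, 2, 3, 4] the diagonal is [2, 1, 2, 1, 2]. Computing det(xI - L) by cofactor expansion (or equivalently via sum-over-permutations) gives x^5 - 8x^4 + 21x^3 - 20x^2 + 5x. The coefficient of x^4 equals -trace(L) = -8, matching the sum of degrees. The eigenvalues sum to 8, which equals trace(L) = 2|E|.

x^5 - 8x^4 + 21x^3 - 20x^2 + 5x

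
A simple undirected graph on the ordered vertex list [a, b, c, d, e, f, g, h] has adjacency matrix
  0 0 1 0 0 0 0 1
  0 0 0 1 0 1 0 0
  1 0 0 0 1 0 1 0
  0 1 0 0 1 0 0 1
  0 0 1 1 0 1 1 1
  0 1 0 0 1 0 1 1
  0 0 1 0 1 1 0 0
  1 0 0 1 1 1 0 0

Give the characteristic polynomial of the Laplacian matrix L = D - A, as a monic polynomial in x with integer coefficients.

Each diagonal entry of L is the vertex degree and each off-diagonal entry is -1 where an edge is present, 0 otherwise; in the order [a, b, c, d, e, f, g, h] the diagonal is [2, 2, 3, 3, 5, 4, 3, 4]. Computing det(xI - L) by cofactor expansion (or equivalently via sum-over-permutations) gives x^8 - 26x^7 + 279x^6 - 1596x^5 + 5236x^4 - 9808x^3 + 9660x^2 - 3832x. Since p(0) = det(-L) = 0, x divides p(x). By the matrix-tree theorem the graph has (1/8) * product of the nonzero eigenvalues = 479 spanning trees. There is one zero in the spectrum, matching the 1 component.

x^8 - 26x^7 + 279x^6 - 1596x^5 + 5236x^4 - 9808x^3 + 9660x^2 - 3832x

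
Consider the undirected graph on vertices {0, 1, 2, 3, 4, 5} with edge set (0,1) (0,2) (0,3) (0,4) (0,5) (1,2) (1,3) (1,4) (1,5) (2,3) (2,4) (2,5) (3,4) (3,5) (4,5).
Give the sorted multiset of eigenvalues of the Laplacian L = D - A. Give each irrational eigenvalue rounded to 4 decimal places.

[0, 6, 6, 6, 6, 6]

Reading degrees in the order [0, 1, 2, 3, 4, 5] gives [5, 5, 5, 5, 5, 5]; set D = diag(5, 5, 5, 5, 5, 5) and form L = D - A. Since every row of L sums to 0, the all-ones vector is in the kernel and 0 is an eigenvalue. There is one zero in the spectrum, matching the 1 component.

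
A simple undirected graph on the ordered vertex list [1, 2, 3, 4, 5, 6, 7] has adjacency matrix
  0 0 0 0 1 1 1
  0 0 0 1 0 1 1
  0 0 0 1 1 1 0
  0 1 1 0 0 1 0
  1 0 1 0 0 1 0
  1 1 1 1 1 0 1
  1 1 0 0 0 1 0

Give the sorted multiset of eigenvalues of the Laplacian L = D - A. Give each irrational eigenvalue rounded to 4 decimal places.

Each diagonal entry of L is the vertex degree and each off-diagonal entry is -1 where an edge is present, 0 otherwise; in the order [1, 2, 3, 4, 5, 6, 7] the diagonal is [3, 3, 3, 3, 3, 6, 3]. Diagonalising L (or applying a numerical eigensolver to the 7x7 matrix) gives the spectrum above. The single zero eigenvalue shows the graph is connected.

[0, 2, 2, 4, 4, 5, 7]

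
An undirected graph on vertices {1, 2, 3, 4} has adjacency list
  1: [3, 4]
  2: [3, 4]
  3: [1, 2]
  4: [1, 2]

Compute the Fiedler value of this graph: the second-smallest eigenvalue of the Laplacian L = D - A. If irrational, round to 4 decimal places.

Reading degrees in the order [1, 2, 3, 4] gives [2, 2, 2, 2]; set D = diag(2, 2, 2, 2) and form L = D - A. The sorted Laplacian eigenvalues are [0, 2, 2, 4]; the algebraic connectivity is the second entry, 2. The eigenvalues sum to 8, which equals trace(L) = 2|E|.

2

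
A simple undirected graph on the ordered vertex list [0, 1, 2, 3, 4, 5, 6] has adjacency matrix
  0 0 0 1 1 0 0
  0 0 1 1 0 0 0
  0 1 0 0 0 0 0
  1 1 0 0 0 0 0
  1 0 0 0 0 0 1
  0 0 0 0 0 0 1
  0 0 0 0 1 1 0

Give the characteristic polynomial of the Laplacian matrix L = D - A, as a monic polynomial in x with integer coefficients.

Reading degrees in the order [0, 1, 2, 3, 4, 5, 6] gives [2, 2, 1, 2, 2, 1, 2]; set D = diag(2, 2, 1, 2, 2, 1, 2) and form L = D - A. Computing det(xI - L) by cofactor expansion (or equivalently via sum-over-permutations) gives x^7 - 12x^6 + 55x^5 - 120x^4 + 126x^3 - 56x^2 + 7x. The constant term is 0 because L is singular (the all-ones vector lies in its kernel). The eigenvalues sum to 12, which equals trace(L) = 2|E|. There is one zero in the spectrum, matching the 1 component.

x^7 - 12x^6 + 55x^5 - 120x^4 + 126x^3 - 56x^2 + 7x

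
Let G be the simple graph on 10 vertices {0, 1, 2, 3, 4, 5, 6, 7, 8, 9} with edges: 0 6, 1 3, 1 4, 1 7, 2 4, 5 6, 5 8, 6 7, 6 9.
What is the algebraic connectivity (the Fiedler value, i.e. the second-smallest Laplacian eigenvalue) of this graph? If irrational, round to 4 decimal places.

0.1626

With the vertex order [0, 1, 2, 3, 4, 5, 6, 7, 8, 9], the degrees are [1, 3, 1, 1, 2, 2, 4, 2, 1, 1], giving D = diag(1, 3, 1, 1, 2, 2, 4, 2, 1, 1) and L = D - A. The smallest Laplacian eigenvalue is always 0. The next one, lambda_2 = 0.1626, measures how hard the graph is to disconnect: larger values mean better connectivity. There is one zero in the spectrum, matching the 1 component. By the matrix-tree theorem the graph has (1/10) * product of the nonzero eigenvalues = 1 spanning tree.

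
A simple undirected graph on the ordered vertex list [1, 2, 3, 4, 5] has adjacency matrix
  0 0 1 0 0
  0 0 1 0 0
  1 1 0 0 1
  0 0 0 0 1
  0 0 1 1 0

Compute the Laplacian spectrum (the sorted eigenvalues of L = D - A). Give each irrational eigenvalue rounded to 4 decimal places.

Reading degrees in the order [1, 2, 3, 4, 5] gives [1, 1, 3, 1, 2]; set D = diag(1, 1, 3, 1, 2) and form L = D - A. The multiplicity of 0 as a Laplacian eigenvalue equals the number of connected components. The single zero eigenvalue shows the graph is connected. The largest eigenvalue, 4.1701, is at most the vertex count 5. The eigenvalues sum to 8, which equals trace(L) = 2|E|.

[0, 0.5188, 1, 2.3111, 4.1701]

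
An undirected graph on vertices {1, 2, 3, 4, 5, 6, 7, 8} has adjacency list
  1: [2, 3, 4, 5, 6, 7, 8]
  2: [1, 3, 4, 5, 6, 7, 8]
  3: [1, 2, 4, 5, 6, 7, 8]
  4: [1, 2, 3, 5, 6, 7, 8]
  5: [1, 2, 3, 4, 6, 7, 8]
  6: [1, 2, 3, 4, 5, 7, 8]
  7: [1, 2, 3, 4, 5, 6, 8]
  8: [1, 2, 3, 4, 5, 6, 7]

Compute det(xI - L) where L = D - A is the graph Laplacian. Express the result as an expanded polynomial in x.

With the vertex order [1, 2, 3, 4, 5, 6, 7, 8], the degrees are [7, 7, 7, 7, 7, 7, 7, 7], giving D = diag(7, 7, 7, 7, 7, 7, 7, 7) and L = D - A. L has integer entries, so p(x) = det(xI - L) has integer coefficients. Expanding the determinant yields x^8 - 56x^7 + 1344x^6 - 17920x^5 + 143360x^4 - 688128x^3 + 1835008x^2 - 2097152x. The constant term is 0 because L is singular (the all-ones vector lies in its kernel). The eigenvalues sum to 56, which equals trace(L) = 2|E|. By the matrix-tree theorem the graph has (1/8) * product of the nonzero eigenvalues = 262144 spanning trees.

x^8 - 56x^7 + 1344x^6 - 17920x^5 + 143360x^4 - 688128x^3 + 1835008x^2 - 2097152x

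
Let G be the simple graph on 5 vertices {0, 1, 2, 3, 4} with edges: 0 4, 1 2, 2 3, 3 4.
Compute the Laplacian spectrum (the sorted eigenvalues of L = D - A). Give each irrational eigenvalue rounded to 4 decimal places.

Reading degrees in the order [0, 1, 2, 3, 4] gives [1, 1, 2, 2, 2]; set D = diag(1, 1, 2, 2, 2) and form L = D - A. Since every row of L sums to 0, the all-ones vector is in the kernel and 0 is an eigenvalue. The single zero eigenvalue shows the graph is connected. There is one zero in the spectrum, matching the 1 component. The eigenvalues sum to 8, which equals trace(L) = 2|E|.

[0, 0.3820, 1.3820, 2.6180, 3.6180]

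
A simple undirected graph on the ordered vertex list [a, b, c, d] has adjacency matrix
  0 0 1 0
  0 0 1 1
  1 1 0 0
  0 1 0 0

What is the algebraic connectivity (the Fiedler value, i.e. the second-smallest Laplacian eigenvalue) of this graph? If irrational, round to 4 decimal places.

With the vertex order [a, b, c, d], the degrees are [1, 2, 2, 1], giving D = diag(1, 2, 2, 1) and L = D - A. The smallest Laplacian eigenvalue is always 0. The next one, lambda_2 = 0.5858, measures how hard the graph is to disconnect: larger values mean better connectivity. There is one zero in the spectrum, matching the 1 component. The eigenvalues sum to 6, which equals trace(L) = 2|E|.

0.5858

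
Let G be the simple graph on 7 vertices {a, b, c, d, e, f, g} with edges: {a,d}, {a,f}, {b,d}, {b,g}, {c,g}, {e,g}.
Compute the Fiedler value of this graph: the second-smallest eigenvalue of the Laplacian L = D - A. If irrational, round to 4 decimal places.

0.2254

Each diagonal entry of L is the vertex degree and each off-diagonal entry is -1 where an edge is present, 0 otherwise; in the order [a, b, c, d, e, f, g] the diagonal is [2, 2, 1, 2, 1, 1, 3]. Computing the eigenvalues of L and sorting gives [0, 0.2254, 1, 1, 2.1859, 3.3604, 4.2283]. The Fiedler value lambda_2 = 0.2254 is strictly positive, so the graph is connected. The largest eigenvalue, 4.2283, is at most the vertex count 7. The eigenvalues sum to 12, which equals trace(L) = 2|E|.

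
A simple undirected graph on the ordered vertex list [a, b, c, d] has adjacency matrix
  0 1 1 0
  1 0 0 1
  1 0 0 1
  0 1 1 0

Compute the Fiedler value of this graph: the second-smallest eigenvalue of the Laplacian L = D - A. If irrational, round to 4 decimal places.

Each diagonal entry of L is the vertex degree and each off-diagonal entry is -1 where an edge is present, 0 otherwise; in the order [a, b, c, d] the diagonal is [2, 2, 2, 2]. The smallest Laplacian eigenvalue is always 0. The next one, lambda_2 = 2, measures how hard the graph is to disconnect: larger values mean better connectivity. The largest eigenvalue, 4, is at most the vertex count 4. There is one zero in the spectrum, matching the 1 component.

2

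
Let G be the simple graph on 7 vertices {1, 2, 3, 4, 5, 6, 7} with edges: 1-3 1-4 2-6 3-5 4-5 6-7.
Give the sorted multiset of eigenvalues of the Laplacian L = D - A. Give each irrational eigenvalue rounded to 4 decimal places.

[0, 0, 1, 2, 2, 3, 4]

With the vertex order [1, 2, 3, 4, 5, 6, 7], the degrees are [2, 1, 2, 2, 2, 2, 1], giving D = diag(2, 1, 2, 2, 2, 2, 1) and L = D - A. Since every row of L sums to 0, the all-ones vector is in the kernel and 0 is an eigenvalue. The 2 zero eigenvalues correspond to the 2 connected components. There are 2 zeros in the spectrum, matching the 2 components.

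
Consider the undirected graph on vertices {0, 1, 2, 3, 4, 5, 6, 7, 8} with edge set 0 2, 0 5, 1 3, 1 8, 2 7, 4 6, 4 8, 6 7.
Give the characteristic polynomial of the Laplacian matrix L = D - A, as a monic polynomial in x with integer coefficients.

x^9 - 16x^8 + 105x^7 - 364x^6 + 715x^5 - 792x^4 + 462x^3 - 120x^2 + 9x

Reading degrees in the order [0, 1, 2, 3, 4, 5, 6, 7, 8] gives [2, 2, 2, 1, 2, 1, 2, 2, 2]; set D = diag(2, 2, 2, 1, 2, 1, 2, 2, 2) and form L = D - A. L has integer entries, so p(x) = det(xI - L) has integer coefficients. Expanding the determinant yields x^9 - 16x^8 + 105x^7 - 364x^6 + 715x^5 - 792x^4 + 462x^3 - 120x^2 + 9x. Since p(0) = det(-L) = 0, x divides p(x). The largest eigenvalue, 3.8794, is at most the vertex count 9.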